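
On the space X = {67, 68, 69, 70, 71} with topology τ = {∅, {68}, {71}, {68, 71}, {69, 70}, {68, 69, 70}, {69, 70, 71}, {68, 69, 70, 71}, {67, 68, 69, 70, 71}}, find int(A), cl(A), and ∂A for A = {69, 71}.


int(A) = {71}, cl(A) = {67, 69, 70, 71}, ∂A = {67, 69, 70}.

Closed sets in (X, τ) are complements of opens:
  closed(X, τ) = {∅, {67}, {67, 68}, {67, 71}, {67, 68, 71}, {67, 69, 70}, {67, 68, 69, 70}, {67, 69, 70, 71}, {67, 68, 69, 70, 71}}.
int(A) = ⋃ {U ∈ τ : U ⊆ A}. Opens contained in A: ∅, {71}.
Taking the union of these: int(A) = {71}.
cl(A) = ⋂ {C closed : A ⊆ C}. Closed sets containing A: {67, 69, 70, 71}, {67, 68, 69, 70, 71}.
Intersecting these: cl(A) = {67, 69, 70, 71}.
∂A = cl(A) ∖ int(A) = {67, 69, 70, 71} ∖ {71} = {67, 69, 70}.


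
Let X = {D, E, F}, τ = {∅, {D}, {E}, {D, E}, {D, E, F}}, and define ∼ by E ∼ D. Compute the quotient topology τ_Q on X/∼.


X/∼ = {[D=E], [F]}; |τ_Q| = 3.

Equivalence classes: [D=E], [F].
Quotient map π: X → X/∼ sends D ↦ [D=E], E ↦ [D=E], F ↦ [F].
For each subset V ⊆ X/∼, compute π^{-1}(V) ⊆ X and check whether π^{-1}(V) ∈ τ. V is open in τ_Q iff π^{-1}(V) ∈ τ.
  V = {}: π^{-1}(V) = ∅ ∈ τ ✓.
  V = {[D=E]}: π^{-1}(V) = {D, E} ∈ τ ✓.
  V = {[F]}: π^{-1}(V) = {F} ∉ τ ✗.
  V = {[D=E], [F]}: π^{-1}(V) = {D, E, F} ∈ τ ✓.
Open sets in the quotient: τ_Q = {{}, {[D=E]}, {[D=E], [F]}} (3 elements).


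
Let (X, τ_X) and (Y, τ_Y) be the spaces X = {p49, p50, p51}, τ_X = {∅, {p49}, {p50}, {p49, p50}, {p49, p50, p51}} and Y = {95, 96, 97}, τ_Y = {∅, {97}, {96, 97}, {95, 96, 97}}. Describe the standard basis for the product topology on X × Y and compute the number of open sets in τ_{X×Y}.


Basis B = {∅ × ∅, {p49} × {97}, {p50} × {97}, {p49} × {96, 97}, {p49, p50} × {97}, {p50} × {96, 97}, {p49} × {95, 96, 97}, {p49, p50, p51} × {97}, {p50} × {95, 96, 97}, {p49, p50} × {96, 97}, {p49, p50} × {95, 96, 97}, {p49, p50, p51} × {96, 97}, {p49, p50, p51} × {95, 96, 97}}; |τ_{X×Y}| = 30.

Enumerate products U × V with U ∈ τ_X, V ∈ τ_Y (deduplicated):
  ∅ × ∅ = {} (∅)
  {p49} × {97} = {(p49,97)}
  {p50} × {97} = {(p50,97)}
  {p49} × {96, 97} = {(p49,96), (p49,97)}
  {p49, p50} × {97} = {(p49,97), (p50,97)}
  {p50} × {96, 97} = {(p50,96), (p50,97)}
  {p49} × {95, 96, 97} = {(p49,95), (p49,96), (p49,97)}
  {p49, p50, p51} × {97} = {(p49,97), (p50,97), (p51,97)}
  {p50} × {95, 96, 97} = {(p50,95), (p50,96), (p50,97)}
  {p49, p50} × {96, 97} = {(p49,96), (p49,97), (p50,96), (p50,97)}
  {p49, p50} × {95, 96, 97} = {(p49,95), (p49,96), (p49,97), (p50,95), (p50,96), (p50,97)}
  {p49, p50, p51} × {96, 97} = {(p49,96), (p49,97), (p50,96), (p50,97), (p51,96), (p51,97)}
  {p49, p50, p51} × {95, 96, 97} = {(p49,95), (p49,96), (p49,97), (p50,95), (p50,96), (p50,97), (p51,95), (p51,96), (p51,97)}
These 13 distinct sets form the basis B.
Close under arbitrary unions to get τ_{X×Y}; counting gives |τ_{X×Y}| = 30.


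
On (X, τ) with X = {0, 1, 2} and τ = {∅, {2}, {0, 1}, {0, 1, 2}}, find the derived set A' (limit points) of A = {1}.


A' = {0}

For each x ∈ X, list the open sets U ∈ τ with x ∈ U, then check whether U ∩ (A ∖ {x}) ≠ ∅ for every such U.
  x = 0: opens ∋ x are {0, 1}, {0, 1, 2}; each meets A ∖ {0}, so x IS a limit point.
  x = 1: open {0, 1} ∋ x has {0, 1} ∩ (A ∖ {1}) = ∅, so x is NOT a limit point.
  x = 2: open {2} ∋ x has {2} ∩ (A ∖ {2}) = ∅, so x is NOT a limit point.
Collecting: A' = {0}.


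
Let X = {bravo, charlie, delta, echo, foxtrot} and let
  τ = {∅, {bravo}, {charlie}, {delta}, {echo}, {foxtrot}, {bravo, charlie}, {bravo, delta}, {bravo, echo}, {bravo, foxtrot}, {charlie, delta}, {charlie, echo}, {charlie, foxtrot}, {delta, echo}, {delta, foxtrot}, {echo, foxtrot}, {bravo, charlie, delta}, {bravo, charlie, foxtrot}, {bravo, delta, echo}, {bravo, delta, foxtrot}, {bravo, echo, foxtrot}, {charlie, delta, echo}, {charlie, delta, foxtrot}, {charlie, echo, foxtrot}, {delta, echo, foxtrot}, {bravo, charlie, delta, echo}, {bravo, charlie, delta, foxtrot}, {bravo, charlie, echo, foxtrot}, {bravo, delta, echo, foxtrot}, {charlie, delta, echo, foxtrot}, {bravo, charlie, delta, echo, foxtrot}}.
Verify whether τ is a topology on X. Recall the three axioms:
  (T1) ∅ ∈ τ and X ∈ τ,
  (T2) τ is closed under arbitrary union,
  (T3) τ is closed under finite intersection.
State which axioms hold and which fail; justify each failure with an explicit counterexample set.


τ is NOT a topology on X.

Axiom (T1): ∅ ∈ τ? Yes; X ∈ τ? Yes.
Axiom (T2/T3): check pairwise unions and intersections of members of τ.
Counterexample for (T2): {bravo} ∪ {charlie, echo} = {bravo, charlie, echo} ∉ τ. Therefore τ is NOT a topology.


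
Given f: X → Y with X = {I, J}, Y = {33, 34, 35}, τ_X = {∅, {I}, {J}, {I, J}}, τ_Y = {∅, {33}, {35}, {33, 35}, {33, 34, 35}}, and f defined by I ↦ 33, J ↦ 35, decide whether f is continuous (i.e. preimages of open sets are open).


f IS continuous.

Compute f^{-1}(U) for each U ∈ τ_Y:
  U = ∅: f^{-1}(U) = ∅ ∈ τ_X ✓.
  U = {33}: f^{-1}(U) = {I} ∈ τ_X ✓.
  U = {35}: f^{-1}(U) = {J} ∈ τ_X ✓.
  U = {33, 35}: f^{-1}(U) = {I, J} ∈ τ_X ✓.
  U = {33, 34, 35}: f^{-1}(U) = {I, J} ∈ τ_X ✓.
Every preimage lies in τ_X, so f IS continuous.


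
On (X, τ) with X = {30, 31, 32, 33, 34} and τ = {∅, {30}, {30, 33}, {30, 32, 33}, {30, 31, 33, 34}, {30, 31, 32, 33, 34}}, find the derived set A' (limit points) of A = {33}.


A' = {31, 32, 34}

For each x ∈ X, list the open sets U ∈ τ with x ∈ U, then check whether U ∩ (A ∖ {x}) ≠ ∅ for every such U.
  x = 30: open {30} ∋ x has {30} ∩ (A ∖ {30}) = ∅, so x is NOT a limit point.
  x = 31: opens ∋ x are {30, 31, 33, 34}, {30, 31, 32, 33, 34}; each meets A ∖ {31}, so x IS a limit point.
  x = 32: opens ∋ x are {30, 32, 33}, {30, 31, 32, 33, 34}; each meets A ∖ {32}, so x IS a limit point.
  x = 33: open {30, 33} ∋ x has {30, 33} ∩ (A ∖ {33}) = ∅, so x is NOT a limit point.
  x = 34: opens ∋ x are {30, 31, 33, 34}, {30, 31, 32, 33, 34}; each meets A ∖ {34}, so x IS a limit point.
Collecting: A' = {31, 32, 34}.


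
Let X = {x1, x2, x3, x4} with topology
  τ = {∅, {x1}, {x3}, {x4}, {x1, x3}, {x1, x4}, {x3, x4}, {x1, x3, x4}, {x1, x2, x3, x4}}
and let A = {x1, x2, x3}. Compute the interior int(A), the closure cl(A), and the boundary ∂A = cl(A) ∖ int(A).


int(A) = {x1, x3}, cl(A) = {x1, x2, x3}, ∂A = {x2}.

Closed sets in (X, τ) are complements of opens:
  closed(X, τ) = {∅, {x2}, {x1, x2}, {x2, x3}, {x2, x4}, {x1, x2, x3}, {x1, x2, x4}, {x2, x3, x4}, {x1, x2, x3, x4}}.
int(A) = ⋃ {U ∈ τ : U ⊆ A}. Opens contained in A: ∅, {x1}, {x3}, {x1, x3}.
Taking the union of these: int(A) = {x1, x3}.
cl(A) = ⋂ {C closed : A ⊆ C}. Closed sets containing A: {x1, x2, x3}, {x1, x2, x3, x4}.
Intersecting these: cl(A) = {x1, x2, x3}.
∂A = cl(A) ∖ int(A) = {x1, x2, x3} ∖ {x1, x3} = {x2}.


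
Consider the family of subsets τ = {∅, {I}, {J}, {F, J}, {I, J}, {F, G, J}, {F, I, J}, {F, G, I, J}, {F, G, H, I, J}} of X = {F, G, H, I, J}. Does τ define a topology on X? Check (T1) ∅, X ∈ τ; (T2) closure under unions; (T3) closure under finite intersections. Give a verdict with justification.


τ IS a topology on X.

Axiom (T1): ∅ ∈ τ? Yes; X ∈ τ? Yes.
Axiom (T2/T3): check pairwise unions and intersections of members of τ.
All pairwise intersections and unions checked — each lies in τ. Therefore τ satisfies (T1), (T2), (T3): it IS a topology on X.


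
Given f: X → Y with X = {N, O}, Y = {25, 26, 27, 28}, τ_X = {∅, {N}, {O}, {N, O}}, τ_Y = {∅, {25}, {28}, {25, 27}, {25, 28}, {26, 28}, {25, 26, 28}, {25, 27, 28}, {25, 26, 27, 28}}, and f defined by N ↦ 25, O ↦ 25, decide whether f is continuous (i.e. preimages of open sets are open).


f IS continuous.

Compute f^{-1}(U) for each U ∈ τ_Y:
  U = ∅: f^{-1}(U) = ∅ ∈ τ_X ✓.
  U = {25}: f^{-1}(U) = {N, O} ∈ τ_X ✓.
  U = {28}: f^{-1}(U) = ∅ ∈ τ_X ✓.
  U = {25, 27}: f^{-1}(U) = {N, O} ∈ τ_X ✓.
  U = {25, 28}: f^{-1}(U) = {N, O} ∈ τ_X ✓.
  U = {26, 28}: f^{-1}(U) = ∅ ∈ τ_X ✓.
  U = {25, 26, 28}: f^{-1}(U) = {N, O} ∈ τ_X ✓.
  U = {25, 27, 28}: f^{-1}(U) = {N, O} ∈ τ_X ✓.
  U = {25, 26, 27, 28}: f^{-1}(U) = {N, O} ∈ τ_X ✓.
Every preimage lies in τ_X, so f IS continuous.


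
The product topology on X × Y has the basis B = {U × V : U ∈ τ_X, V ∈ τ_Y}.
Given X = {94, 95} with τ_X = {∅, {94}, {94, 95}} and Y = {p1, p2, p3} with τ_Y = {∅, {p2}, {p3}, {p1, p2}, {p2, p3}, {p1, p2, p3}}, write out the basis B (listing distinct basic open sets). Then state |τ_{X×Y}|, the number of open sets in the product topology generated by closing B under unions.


Basis B = {∅ × ∅, {94} × {p2}, {94} × {p3}, {94} × {p1, p2}, {94} × {p2, p3}, {94, 95} × {p2}, {94, 95} × {p3}, {94} × {p1, p2, p3}, {94, 95} × {p1, p2}, {94, 95} × {p2, p3}, {94, 95} × {p1, p2, p3}}; |τ_{X×Y}| = 18.

Enumerate products U × V with U ∈ τ_X, V ∈ τ_Y (deduplicated):
  ∅ × ∅ = {} (∅)
  {94} × {p2} = {(94,p2)}
  {94} × {p3} = {(94,p3)}
  {94} × {p1, p2} = {(94,p1), (94,p2)}
  {94} × {p2, p3} = {(94,p2), (94,p3)}
  {94, 95} × {p2} = {(94,p2), (95,p2)}
  {94, 95} × {p3} = {(94,p3), (95,p3)}
  {94} × {p1, p2, p3} = {(94,p1), (94,p2), (94,p3)}
  {94, 95} × {p1, p2} = {(94,p1), (94,p2), (95,p1), (95,p2)}
  {94, 95} × {p2, p3} = {(94,p2), (94,p3), (95,p2), (95,p3)}
  {94, 95} × {p1, p2, p3} = {(94,p1), (94,p2), (94,p3), (95,p1), (95,p2), (95,p3)}
These 11 distinct sets form the basis B.
Close under arbitrary unions to get τ_{X×Y}; counting gives |τ_{X×Y}| = 18.


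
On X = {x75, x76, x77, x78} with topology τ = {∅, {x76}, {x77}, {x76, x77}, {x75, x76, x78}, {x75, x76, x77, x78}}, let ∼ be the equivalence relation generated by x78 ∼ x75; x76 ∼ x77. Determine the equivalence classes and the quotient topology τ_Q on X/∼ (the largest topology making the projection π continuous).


X/∼ = {[x75=x78], [x76=x77]}; |τ_Q| = 3.

Equivalence classes: [x75=x78], [x76=x77].
Quotient map π: X → X/∼ sends x75 ↦ [x75=x78], x76 ↦ [x76=x77], x77 ↦ [x76=x77], x78 ↦ [x75=x78].
For each subset V ⊆ X/∼, compute π^{-1}(V) ⊆ X and check whether π^{-1}(V) ∈ τ. V is open in τ_Q iff π^{-1}(V) ∈ τ.
  V = {}: π^{-1}(V) = ∅ ∈ τ ✓.
  V = {[x75=x78]}: π^{-1}(V) = {x75, x78} ∉ τ ✗.
  V = {[x76=x77]}: π^{-1}(V) = {x76, x77} ∈ τ ✓.
  V = {[x75=x78], [x76=x77]}: π^{-1}(V) = {x75, x76, x77, x78} ∈ τ ✓.
Open sets in the quotient: τ_Q = {{}, {[x76=x77]}, {[x75=x78], [x76=x77]}} (3 elements).


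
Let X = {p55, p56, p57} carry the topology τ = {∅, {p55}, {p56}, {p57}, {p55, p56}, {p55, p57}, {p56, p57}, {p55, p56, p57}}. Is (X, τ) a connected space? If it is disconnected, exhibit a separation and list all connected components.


(X, τ) is disconnected; components = [{p55}, {p56}, {p57}].

Find clopen sets (U ∈ τ with X ∖ U ∈ τ):
  U = ∅, X ∖ U = {p55, p56, p57} — both open, so U is clopen.
  U = {p55}, X ∖ U = {p56, p57} — both open, so U is clopen.
  U = {p56}, X ∖ U = {p55, p57} — both open, so U is clopen.
  U = {p57}, X ∖ U = {p55, p56} — both open, so U is clopen.
  U = {p55, p56}, X ∖ U = {p57} — both open, so U is clopen.
  U = {p55, p57}, X ∖ U = {p56} — both open, so U is clopen.
  U = {p56, p57}, X ∖ U = {p55} — both open, so U is clopen.
  U = {p55, p56, p57}, X ∖ U = ∅ — both open, so U is clopen.
Nontrivial clopen(s) exist: e.g. {p55, p57}. So (X, τ) is disconnected.
Compute connected components by grouping points that agree on all clopens:
  component: {p55}
  component: {p56}
  component: {p57}


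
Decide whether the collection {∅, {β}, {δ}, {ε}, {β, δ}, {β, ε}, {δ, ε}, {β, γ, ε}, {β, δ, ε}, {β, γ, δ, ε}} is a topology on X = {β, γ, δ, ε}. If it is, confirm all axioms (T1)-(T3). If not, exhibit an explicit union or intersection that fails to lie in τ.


τ IS a topology on X.

Axiom (T1): ∅ ∈ τ? Yes; X ∈ τ? Yes.
Axiom (T2/T3): check pairwise unions and intersections of members of τ.
All pairwise intersections and unions checked — each lies in τ. Therefore τ satisfies (T1), (T2), (T3): it IS a topology on X.


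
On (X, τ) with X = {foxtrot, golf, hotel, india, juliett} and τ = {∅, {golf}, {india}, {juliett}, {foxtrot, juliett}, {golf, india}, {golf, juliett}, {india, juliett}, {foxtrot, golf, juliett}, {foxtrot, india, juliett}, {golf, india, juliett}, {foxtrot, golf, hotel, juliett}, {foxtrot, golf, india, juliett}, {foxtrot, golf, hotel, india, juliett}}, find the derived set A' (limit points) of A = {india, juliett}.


A' = {foxtrot, hotel}

For each x ∈ X, list the open sets U ∈ τ with x ∈ U, then check whether U ∩ (A ∖ {x}) ≠ ∅ for every such U.
  x = foxtrot: opens ∋ x are {foxtrot, juliett}, {foxtrot, golf, juliett}, {foxtrot, india, juliett}, {foxtrot, golf, hotel, juliett}, {foxtrot, golf, india, juliett}, {foxtrot, golf, hotel, india, juliett}; each meets A ∖ {foxtrot}, so x IS a limit point.
  x = golf: open {golf} ∋ x has {golf} ∩ (A ∖ {golf}) = ∅, so x is NOT a limit point.
  x = hotel: opens ∋ x are {foxtrot, golf, hotel, juliett}, {foxtrot, golf, hotel, india, juliett}; each meets A ∖ {hotel}, so x IS a limit point.
  x = india: open {india} ∋ x has {india} ∩ (A ∖ {india}) = ∅, so x is NOT a limit point.
  x = juliett: open {juliett} ∋ x has {juliett} ∩ (A ∖ {juliett}) = ∅, so x is NOT a limit point.
Collecting: A' = {foxtrot, hotel}.


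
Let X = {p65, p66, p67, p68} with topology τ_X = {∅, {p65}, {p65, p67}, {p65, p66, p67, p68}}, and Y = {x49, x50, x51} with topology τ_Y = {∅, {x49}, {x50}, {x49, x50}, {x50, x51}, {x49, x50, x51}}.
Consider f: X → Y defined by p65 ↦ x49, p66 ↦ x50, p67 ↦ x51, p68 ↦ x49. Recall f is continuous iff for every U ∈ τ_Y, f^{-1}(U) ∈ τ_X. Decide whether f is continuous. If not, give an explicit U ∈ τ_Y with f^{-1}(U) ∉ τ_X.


f is NOT continuous.

Compute f^{-1}(U) for each U ∈ τ_Y:
  U = ∅: f^{-1}(U) = ∅ ∈ τ_X ✓.
  U = {x49}: f^{-1}(U) = {p65, p68} ∉ τ_X ✗.
  U = {x50}: f^{-1}(U) = {p66} ∉ τ_X ✗.
  U = {x49, x50}: f^{-1}(U) = {p65, p66, p68} ∉ τ_X ✗.
  U = {x50, x51}: f^{-1}(U) = {p66, p67} ∉ τ_X ✗.
  U = {x49, x50, x51}: f^{-1}(U) = {p65, p66, p67, p68} ∈ τ_X ✓.
Found U = {x49} with f^{-1}(U) = {p65, p68} not in τ_X. Therefore f is NOT continuous.


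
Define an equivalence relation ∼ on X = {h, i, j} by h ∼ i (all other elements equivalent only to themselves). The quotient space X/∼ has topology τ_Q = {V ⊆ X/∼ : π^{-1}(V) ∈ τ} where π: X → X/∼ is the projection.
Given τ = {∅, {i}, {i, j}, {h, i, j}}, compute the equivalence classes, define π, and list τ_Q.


X/∼ = {[h=i], [j]}; |τ_Q| = 2.

Equivalence classes: [h=i], [j].
Quotient map π: X → X/∼ sends h ↦ [h=i], i ↦ [h=i], j ↦ [j].
For each subset V ⊆ X/∼, compute π^{-1}(V) ⊆ X and check whether π^{-1}(V) ∈ τ. V is open in τ_Q iff π^{-1}(V) ∈ τ.
  V = {}: π^{-1}(V) = ∅ ∈ τ ✓.
  V = {[h=i]}: π^{-1}(V) = {h, i} ∉ τ ✗.
  V = {[j]}: π^{-1}(V) = {j} ∉ τ ✗.
  V = {[h=i], [j]}: π^{-1}(V) = {h, i, j} ∈ τ ✓.
Open sets in the quotient: τ_Q = {{}, {[h=i], [j]}} (2 elements).


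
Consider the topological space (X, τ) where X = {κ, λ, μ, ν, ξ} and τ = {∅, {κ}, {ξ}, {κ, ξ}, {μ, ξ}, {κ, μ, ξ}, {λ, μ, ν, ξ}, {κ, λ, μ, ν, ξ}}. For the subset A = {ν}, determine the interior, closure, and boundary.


int(A) = ∅, cl(A) = {λ, ν}, ∂A = {λ, ν}.

Closed sets in (X, τ) are complements of opens:
  closed(X, τ) = {∅, {κ}, {λ, ν}, {κ, λ, ν}, {λ, μ, ν}, {κ, λ, μ, ν}, {λ, μ, ν, ξ}, {κ, λ, μ, ν, ξ}}.
int(A) = ⋃ {U ∈ τ : U ⊆ A}. Opens contained in A: ∅.
Taking the union of these: int(A) = ∅.
cl(A) = ⋂ {C closed : A ⊆ C}. Closed sets containing A: {λ, ν}, {κ, λ, ν}, {λ, μ, ν}, {κ, λ, μ, ν}, {λ, μ, ν, ξ}, {κ, λ, μ, ν, ξ}.
Intersecting these: cl(A) = {λ, ν}.
∂A = cl(A) ∖ int(A) = {λ, ν} ∖ ∅ = {λ, ν}.


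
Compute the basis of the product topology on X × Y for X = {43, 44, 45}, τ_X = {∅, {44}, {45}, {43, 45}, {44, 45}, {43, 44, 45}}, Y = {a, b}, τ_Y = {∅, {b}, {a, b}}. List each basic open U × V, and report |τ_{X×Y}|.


Basis B = {∅ × ∅, {44} × {b}, {45} × {b}, {43, 45} × {b}, {44} × {a, b}, {44, 45} × {b}, {45} × {a, b}, {43, 44, 45} × {b}, {43, 45} × {a, b}, {44, 45} × {a, b}, {43, 44, 45} × {a, b}}; |τ_{X×Y}| = 18.

Enumerate products U × V with U ∈ τ_X, V ∈ τ_Y (deduplicated):
  ∅ × ∅ = {} (∅)
  {44} × {b} = {(44,b)}
  {45} × {b} = {(45,b)}
  {43, 45} × {b} = {(43,b), (45,b)}
  {44} × {a, b} = {(44,a), (44,b)}
  {44, 45} × {b} = {(44,b), (45,b)}
  {45} × {a, b} = {(45,a), (45,b)}
  {43, 44, 45} × {b} = {(43,b), (44,b), (45,b)}
  {43, 45} × {a, b} = {(43,a), (43,b), (45,a), (45,b)}
  {44, 45} × {a, b} = {(44,a), (44,b), (45,a), (45,b)}
  {43, 44, 45} × {a, b} = {(43,a), (43,b), (44,a), (44,b), (45,a), (45,b)}
These 11 distinct sets form the basis B.
Close under arbitrary unions to get τ_{X×Y}; counting gives |τ_{X×Y}| = 18.


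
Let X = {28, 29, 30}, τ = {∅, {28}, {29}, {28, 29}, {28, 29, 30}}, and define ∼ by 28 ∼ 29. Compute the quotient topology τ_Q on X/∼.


X/∼ = {[28=29], [30]}; |τ_Q| = 3.

Equivalence classes: [28=29], [30].
Quotient map π: X → X/∼ sends 28 ↦ [28=29], 29 ↦ [28=29], 30 ↦ [30].
For each subset V ⊆ X/∼, compute π^{-1}(V) ⊆ X and check whether π^{-1}(V) ∈ τ. V is open in τ_Q iff π^{-1}(V) ∈ τ.
  V = {}: π^{-1}(V) = ∅ ∈ τ ✓.
  V = {[28=29]}: π^{-1}(V) = {28, 29} ∈ τ ✓.
  V = {[30]}: π^{-1}(V) = {30} ∉ τ ✗.
  V = {[28=29], [30]}: π^{-1}(V) = {28, 29, 30} ∈ τ ✓.
Open sets in the quotient: τ_Q = {{}, {[28=29]}, {[28=29], [30]}} (3 elements).


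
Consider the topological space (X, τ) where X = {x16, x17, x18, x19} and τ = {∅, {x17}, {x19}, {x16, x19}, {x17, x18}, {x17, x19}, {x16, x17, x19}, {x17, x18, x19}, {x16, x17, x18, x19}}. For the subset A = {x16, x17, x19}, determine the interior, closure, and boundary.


int(A) = {x16, x17, x19}, cl(A) = {x16, x17, x18, x19}, ∂A = {x18}.

Closed sets in (X, τ) are complements of opens:
  closed(X, τ) = {∅, {x16}, {x18}, {x16, x18}, {x16, x19}, {x17, x18}, {x16, x17, x18}, {x16, x18, x19}, {x16, x17, x18, x19}}.
int(A) = ⋃ {U ∈ τ : U ⊆ A}. Opens contained in A: ∅, {x17}, {x19}, {x16, x19}, {x17, x19}, {x16, x17, x19}.
Taking the union of these: int(A) = {x16, x17, x19}.
cl(A) = ⋂ {C closed : A ⊆ C}. Closed sets containing A: {x16, x17, x18, x19}.
Intersecting these: cl(A) = {x16, x17, x18, x19}.
∂A = cl(A) ∖ int(A) = {x16, x17, x18, x19} ∖ {x16, x17, x19} = {x18}.


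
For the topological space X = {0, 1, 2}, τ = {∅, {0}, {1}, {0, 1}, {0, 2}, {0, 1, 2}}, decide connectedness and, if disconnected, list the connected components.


(X, τ) is disconnected; components = [{1}, {0, 2}].

Find clopen sets (U ∈ τ with X ∖ U ∈ τ):
  U = ∅, X ∖ U = {0, 1, 2} — both open, so U is clopen.
  U = {1}, X ∖ U = {0, 2} — both open, so U is clopen.
  U = {0, 2}, X ∖ U = {1} — both open, so U is clopen.
  U = {0, 1, 2}, X ∖ U = ∅ — both open, so U is clopen.
Nontrivial clopen(s) exist: e.g. {0, 2}. So (X, τ) is disconnected.
Compute connected components by grouping points that agree on all clopens:
  component: {1}
  component: {0, 2}


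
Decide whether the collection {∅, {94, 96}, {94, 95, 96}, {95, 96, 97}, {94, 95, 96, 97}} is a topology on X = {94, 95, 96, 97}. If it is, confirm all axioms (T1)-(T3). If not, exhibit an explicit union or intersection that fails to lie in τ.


τ is NOT a topology on X.

Axiom (T1): ∅ ∈ τ? Yes; X ∈ τ? Yes.
Axiom (T2/T3): check pairwise unions and intersections of members of τ.
Counterexample for (T3): {94, 96} ∩ {95, 96, 97} = {96} ∉ τ. Therefore τ is NOT a topology.


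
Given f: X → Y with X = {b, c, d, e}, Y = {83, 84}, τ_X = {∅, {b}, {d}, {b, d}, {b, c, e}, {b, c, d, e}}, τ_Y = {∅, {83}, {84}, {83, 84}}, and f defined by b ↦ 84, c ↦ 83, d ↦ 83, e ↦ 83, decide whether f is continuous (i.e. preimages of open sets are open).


f is NOT continuous.

Compute f^{-1}(U) for each U ∈ τ_Y:
  U = ∅: f^{-1}(U) = ∅ ∈ τ_X ✓.
  U = {83}: f^{-1}(U) = {c, d, e} ∉ τ_X ✗.
  U = {84}: f^{-1}(U) = {b} ∈ τ_X ✓.
  U = {83, 84}: f^{-1}(U) = {b, c, d, e} ∈ τ_X ✓.
Found U = {83} with f^{-1}(U) = {c, d, e} not in τ_X. Therefore f is NOT continuous.


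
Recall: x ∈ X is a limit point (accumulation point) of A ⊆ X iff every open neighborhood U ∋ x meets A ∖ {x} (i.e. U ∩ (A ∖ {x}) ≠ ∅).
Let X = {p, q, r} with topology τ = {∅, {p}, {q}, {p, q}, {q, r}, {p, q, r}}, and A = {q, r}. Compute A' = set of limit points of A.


A' = {r}

For each x ∈ X, list the open sets U ∈ τ with x ∈ U, then check whether U ∩ (A ∖ {x}) ≠ ∅ for every such U.
  x = p: open {p} ∋ x has {p} ∩ (A ∖ {p}) = ∅, so x is NOT a limit point.
  x = q: open {q} ∋ x has {q} ∩ (A ∖ {q}) = ∅, so x is NOT a limit point.
  x = r: opens ∋ x are {q, r}, {p, q, r}; each meets A ∖ {r}, so x IS a limit point.
Collecting: A' = {r}.


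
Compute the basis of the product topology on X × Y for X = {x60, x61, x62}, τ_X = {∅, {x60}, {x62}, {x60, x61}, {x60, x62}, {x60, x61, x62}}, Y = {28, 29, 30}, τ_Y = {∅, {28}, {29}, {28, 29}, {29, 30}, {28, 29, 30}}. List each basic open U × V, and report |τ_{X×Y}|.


Basis B = {∅ × ∅, {x60} × {28}, {x60} × {29}, {x62} × {28}, {x62} × {29}, {x60} × {28, 29}, {x60, x61} × {28}, {x60, x62} × {28}, {x60} × {29, 30}, {x60, x61} × {29}, {x60, x62} × {29}, {x62} × {28, 29}, {x62} × {29, 30}, {x60} × {28, 29, 30}, {x60, x61, x62} × {28}, {x60, x61, x62} × {29}, {x62} × {28, 29, 30}, {x60, x61} × {28, 29}, {x60, x62} × {28, 29}, {x60, x61} × {29, 30}, {x60, x62} × {29, 30}, {x60, x61} × {28, 29, 30}, {x60, x62} × {28, 29, 30}, {x60, x61, x62} × {28, 29}, {x60, x61, x62} × {29, 30}, {x60, x61, x62} × {28, 29, 30}}; |τ_{X×Y}| = 108.

Enumerate products U × V with U ∈ τ_X, V ∈ τ_Y (deduplicated):
  ∅ × ∅ = {} (∅)
  {x60} × {28} = {(x60,28)}
  {x60} × {29} = {(x60,29)}
  {x62} × {28} = {(x62,28)}
  {x62} × {29} = {(x62,29)}
  {x60} × {28, 29} = {(x60,28), (x60,29)}
  {x60, x61} × {28} = {(x60,28), (x61,28)}
  {x60, x62} × {28} = {(x60,28), (x62,28)}
  {x60} × {29, 30} = {(x60,29), (x60,30)}
  {x60, x61} × {29} = {(x60,29), (x61,29)}
  {x60, x62} × {29} = {(x60,29), (x62,29)}
  {x62} × {28, 29} = {(x62,28), (x62,29)}
  {x62} × {29, 30} = {(x62,29), (x62,30)}
  {x60} × {28, 29, 30} = {(x60,28), (x60,29), (x60,30)}
  {x60, x61, x62} × {28} = {(x60,28), (x61,28), (x62,28)}
  {x60, x61, x62} × {29} = {(x60,29), (x61,29), (x62,29)}
  {x62} × {28, 29, 30} = {(x62,28), (x62,29), (x62,30)}
  {x60, x61} × {28, 29} = {(x60,28), (x60,29), (x61,28), (x61,29)}
  {x60, x62} × {28, 29} = {(x60,28), (x60,29), (x62,28), (x62,29)}
  {x60, x61} × {29, 30} = {(x60,29), (x60,30), (x61,29), (x61,30)}
  {x60, x62} × {29, 30} = {(x60,29), (x60,30), (x62,29), (x62,30)}
  {x60, x61} × {28, 29, 30} = {(x60,28), (x60,29), (x60,30), (x61,28), (x61,29), (x61,30)}
  {x60, x62} × {28, 29, 30} = {(x60,28), (x60,29), (x60,30), (x62,28), (x62,29), (x62,30)}
  {x60, x61, x62} × {28, 29} = {(x60,28), (x60,29), (x61,28), (x61,29), (x62,28), (x62,29)}
  {x60, x61, x62} × {29, 30} = {(x60,29), (x60,30), (x61,29), (x61,30), (x62,29), (x62,30)}
  {x60, x61, x62} × {28, 29, 30} = {(x60,28), (x60,29), (x60,30), (x61,28), (x61,29), (x61,30), (x62,28), (x62,29), (x62,30)}
These 26 distinct sets form the basis B.
Close under arbitrary unions to get τ_{X×Y}; counting gives |τ_{X×Y}| = 108.


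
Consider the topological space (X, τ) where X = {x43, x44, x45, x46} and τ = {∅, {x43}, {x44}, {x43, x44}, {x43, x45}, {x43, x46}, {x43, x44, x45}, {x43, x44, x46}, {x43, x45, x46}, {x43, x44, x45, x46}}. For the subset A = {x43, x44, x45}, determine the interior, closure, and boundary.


int(A) = {x43, x44, x45}, cl(A) = {x43, x44, x45, x46}, ∂A = {x46}.

Closed sets in (X, τ) are complements of opens:
  closed(X, τ) = {∅, {x44}, {x45}, {x46}, {x44, x45}, {x44, x46}, {x45, x46}, {x43, x45, x46}, {x44, x45, x46}, {x43, x44, x45, x46}}.
int(A) = ⋃ {U ∈ τ : U ⊆ A}. Opens contained in A: ∅, {x43}, {x44}, {x43, x44}, {x43, x45}, {x43, x44, x45}.
Taking the union of these: int(A) = {x43, x44, x45}.
cl(A) = ⋂ {C closed : A ⊆ C}. Closed sets containing A: {x43, x44, x45, x46}.
Intersecting these: cl(A) = {x43, x44, x45, x46}.
∂A = cl(A) ∖ int(A) = {x43, x44, x45, x46} ∖ {x43, x44, x45} = {x46}.


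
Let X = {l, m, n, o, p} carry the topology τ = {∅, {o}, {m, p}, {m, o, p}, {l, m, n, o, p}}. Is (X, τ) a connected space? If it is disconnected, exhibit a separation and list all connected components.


(X, τ) is connected.

Find clopen sets (U ∈ τ with X ∖ U ∈ τ):
  U = ∅, X ∖ U = {l, m, n, o, p} — both open, so U is clopen.
  U = {l, m, n, o, p}, X ∖ U = ∅ — both open, so U is clopen.
Only trivial clopens (∅ and X) exist, so (X, τ) is connected.
Compute connected components by grouping points that agree on all clopens:
  component: {l, m, n, o, p}


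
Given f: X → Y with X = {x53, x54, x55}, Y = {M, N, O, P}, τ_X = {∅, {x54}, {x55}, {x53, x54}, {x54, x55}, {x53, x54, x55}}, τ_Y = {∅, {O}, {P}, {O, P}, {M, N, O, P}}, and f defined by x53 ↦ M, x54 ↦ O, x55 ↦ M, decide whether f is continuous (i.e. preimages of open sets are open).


f IS continuous.

Compute f^{-1}(U) for each U ∈ τ_Y:
  U = ∅: f^{-1}(U) = ∅ ∈ τ_X ✓.
  U = {O}: f^{-1}(U) = {x54} ∈ τ_X ✓.
  U = {P}: f^{-1}(U) = ∅ ∈ τ_X ✓.
  U = {O, P}: f^{-1}(U) = {x54} ∈ τ_X ✓.
  U = {M, N, O, P}: f^{-1}(U) = {x53, x54, x55} ∈ τ_X ✓.
Every preimage lies in τ_X, so f IS continuous.


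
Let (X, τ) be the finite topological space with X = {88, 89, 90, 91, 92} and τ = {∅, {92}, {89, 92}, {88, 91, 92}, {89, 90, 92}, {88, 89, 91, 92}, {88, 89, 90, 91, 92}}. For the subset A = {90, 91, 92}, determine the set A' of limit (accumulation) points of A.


A' = {88, 89, 90, 91}

For each x ∈ X, list the open sets U ∈ τ with x ∈ U, then check whether U ∩ (A ∖ {x}) ≠ ∅ for every such U.
  x = 88: opens ∋ x are {88, 91, 92}, {88, 89, 91, 92}, {88, 89, 90, 91, 92}; each meets A ∖ {88}, so x IS a limit point.
  x = 89: opens ∋ x are {89, 92}, {89, 90, 92}, {88, 89, 91, 92}, {88, 89, 90, 91, 92}; each meets A ∖ {89}, so x IS a limit point.
  x = 90: opens ∋ x are {89, 90, 92}, {88, 89, 90, 91, 92}; each meets A ∖ {90}, so x IS a limit point.
  x = 91: opens ∋ x are {88, 91, 92}, {88, 89, 91, 92}, {88, 89, 90, 91, 92}; each meets A ∖ {91}, so x IS a limit point.
  x = 92: open {92} ∋ x has {92} ∩ (A ∖ {92}) = ∅, so x is NOT a limit point.
Collecting: A' = {88, 89, 90, 91}.


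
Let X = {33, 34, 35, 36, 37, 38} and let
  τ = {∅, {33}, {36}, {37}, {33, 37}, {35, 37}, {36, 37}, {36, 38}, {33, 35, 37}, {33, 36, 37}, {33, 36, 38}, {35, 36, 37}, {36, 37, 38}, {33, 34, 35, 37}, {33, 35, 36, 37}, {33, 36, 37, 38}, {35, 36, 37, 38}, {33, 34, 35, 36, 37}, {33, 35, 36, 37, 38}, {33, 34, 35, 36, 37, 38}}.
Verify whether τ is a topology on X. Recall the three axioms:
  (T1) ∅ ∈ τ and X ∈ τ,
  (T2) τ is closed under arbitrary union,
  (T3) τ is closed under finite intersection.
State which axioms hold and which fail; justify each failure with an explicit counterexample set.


τ is NOT a topology on X.

Axiom (T1): ∅ ∈ τ? Yes; X ∈ τ? Yes.
Axiom (T2/T3): check pairwise unions and intersections of members of τ.
Counterexample for (T2): {33} ∪ {36} = {33, 36} ∉ τ. Therefore τ is NOT a topology.


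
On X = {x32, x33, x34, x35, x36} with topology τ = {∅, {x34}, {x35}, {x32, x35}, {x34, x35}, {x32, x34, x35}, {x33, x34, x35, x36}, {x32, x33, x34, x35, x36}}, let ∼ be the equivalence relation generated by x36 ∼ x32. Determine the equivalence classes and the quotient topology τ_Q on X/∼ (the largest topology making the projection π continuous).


X/∼ = {[x32=x36], [x33], [x34], [x35]}; |τ_Q| = 5.

Equivalence classes: [x32=x36], [x33], [x34], [x35].
Quotient map π: X → X/∼ sends x32 ↦ [x32=x36], x33 ↦ [x33], x34 ↦ [x34], x35 ↦ [x35], x36 ↦ [x32=x36].
For each subset V ⊆ X/∼, compute π^{-1}(V) ⊆ X and check whether π^{-1}(V) ∈ τ. V is open in τ_Q iff π^{-1}(V) ∈ τ.
  V = {}: π^{-1}(V) = ∅ ∈ τ ✓.
  V = {[x32=x36]}: π^{-1}(V) = {x32, x36} ∉ τ ✗.
  V = {[x33]}: π^{-1}(V) = {x33} ∉ τ ✗.
  V = {[x32=x36], [x33]}: π^{-1}(V) = {x32, x33, x36} ∉ τ ✗.
  V = {[x34]}: π^{-1}(V) = {x34} ∈ τ ✓.
  V = {[x32=x36], [x34]}: π^{-1}(V) = {x32, x34, x36} ∉ τ ✗.
  V = {[x33], [x34]}: π^{-1}(V) = {x33, x34} ∉ τ ✗.
  V = {[x32=x36], [x33], [x34]}: π^{-1}(V) = {x32, x33, x34, x36} ∉ τ ✗.
  V = {[x35]}: π^{-1}(V) = {x35} ∈ τ ✓.
  V = {[x32=x36], [x35]}: π^{-1}(V) = {x32, x35, x36} ∉ τ ✗.
  V = {[x33], [x35]}: π^{-1}(V) = {x33, x35} ∉ τ ✗.
  V = {[x32=x36], [x33], [x35]}: π^{-1}(V) = {x32, x33, x35, x36} ∉ τ ✗.
  V = {[x34], [x35]}: π^{-1}(V) = {x34, x35} ∈ τ ✓.
  V = {[x32=x36], [x34], [x35]}: π^{-1}(V) = {x32, x34, x35, x36} ∉ τ ✗.
  V = {[x33], [x34], [x35]}: π^{-1}(V) = {x33, x34, x35} ∉ τ ✗.
  V = {[x32=x36], [x33], [x34], [x35]}: π^{-1}(V) = {x32, x33, x34, x35, x36} ∈ τ ✓.
Open sets in the quotient: τ_Q = {{}, {[x34]}, {[x35]}, {[x34], [x35]}, {[x32=x36], [x33], [x34], [x35]}} (5 elements).


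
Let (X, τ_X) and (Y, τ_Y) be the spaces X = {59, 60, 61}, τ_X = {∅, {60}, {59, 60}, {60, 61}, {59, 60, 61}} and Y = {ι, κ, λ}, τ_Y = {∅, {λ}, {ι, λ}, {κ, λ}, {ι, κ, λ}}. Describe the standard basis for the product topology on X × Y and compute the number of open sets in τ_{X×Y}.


Basis B = {∅ × ∅, {60} × {λ}, {59, 60} × {λ}, {60} × {ι, λ}, {60} × {κ, λ}, {60, 61} × {λ}, {59, 60, 61} × {λ}, {60} × {ι, κ, λ}, {59, 60} × {ι, λ}, {59, 60} × {κ, λ}, {60, 61} × {ι, λ}, {60, 61} × {κ, λ}, {59, 60} × {ι, κ, λ}, {59, 60, 61} × {ι, λ}, {59, 60, 61} × {κ, λ}, {60, 61} × {ι, κ, λ}, {59, 60, 61} × {ι, κ, λ}}; |τ_{X×Y}| = 48.

Enumerate products U × V with U ∈ τ_X, V ∈ τ_Y (deduplicated):
  ∅ × ∅ = {} (∅)
  {60} × {λ} = {(60,λ)}
  {59, 60} × {λ} = {(59,λ), (60,λ)}
  {60} × {ι, λ} = {(60,ι), (60,λ)}
  {60} × {κ, λ} = {(60,κ), (60,λ)}
  {60, 61} × {λ} = {(60,λ), (61,λ)}
  {59, 60, 61} × {λ} = {(59,λ), (60,λ), (61,λ)}
  {60} × {ι, κ, λ} = {(60,ι), (60,κ), (60,λ)}
  {59, 60} × {ι, λ} = {(59,ι), (59,λ), (60,ι), (60,λ)}
  {59, 60} × {κ, λ} = {(59,κ), (59,λ), (60,κ), (60,λ)}
  {60, 61} × {ι, λ} = {(60,ι), (60,λ), (61,ι), (61,λ)}
  {60, 61} × {κ, λ} = {(60,κ), (60,λ), (61,κ), (61,λ)}
  {59, 60} × {ι, κ, λ} = {(59,ι), (59,κ), (59,λ), (60,ι), (60,κ), (60,λ)}
  {59, 60, 61} × {ι, λ} = {(59,ι), (59,λ), (60,ι), (60,λ), (61,ι), (61,λ)}
  {59, 60, 61} × {κ, λ} = {(59,κ), (59,λ), (60,κ), (60,λ), (61,κ), (61,λ)}
  {60, 61} × {ι, κ, λ} = {(60,ι), (60,κ), (60,λ), (61,ι), (61,κ), (61,λ)}
  {59, 60, 61} × {ι, κ, λ} = {(59,ι), (59,κ), (59,λ), (60,ι), (60,κ), (60,λ), (61,ι), (61,κ), (61,λ)}
These 17 distinct sets form the basis B.
Close under arbitrary unions to get τ_{X×Y}; counting gives |τ_{X×Y}| = 48.


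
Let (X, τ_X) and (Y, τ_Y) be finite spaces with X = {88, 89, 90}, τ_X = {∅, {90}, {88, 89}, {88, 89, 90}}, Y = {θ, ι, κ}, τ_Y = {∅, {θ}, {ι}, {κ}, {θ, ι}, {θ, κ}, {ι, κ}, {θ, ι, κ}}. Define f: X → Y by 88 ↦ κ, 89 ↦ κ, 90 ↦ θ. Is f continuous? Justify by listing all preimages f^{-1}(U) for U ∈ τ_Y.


f IS continuous.

Compute f^{-1}(U) for each U ∈ τ_Y:
  U = ∅: f^{-1}(U) = ∅ ∈ τ_X ✓.
  U = {θ}: f^{-1}(U) = {90} ∈ τ_X ✓.
  U = {ι}: f^{-1}(U) = ∅ ∈ τ_X ✓.
  U = {κ}: f^{-1}(U) = {88, 89} ∈ τ_X ✓.
  U = {θ, ι}: f^{-1}(U) = {90} ∈ τ_X ✓.
  U = {θ, κ}: f^{-1}(U) = {88, 89, 90} ∈ τ_X ✓.
  U = {ι, κ}: f^{-1}(U) = {88, 89} ∈ τ_X ✓.
  U = {θ, ι, κ}: f^{-1}(U) = {88, 89, 90} ∈ τ_X ✓.
Every preimage lies in τ_X, so f IS continuous.


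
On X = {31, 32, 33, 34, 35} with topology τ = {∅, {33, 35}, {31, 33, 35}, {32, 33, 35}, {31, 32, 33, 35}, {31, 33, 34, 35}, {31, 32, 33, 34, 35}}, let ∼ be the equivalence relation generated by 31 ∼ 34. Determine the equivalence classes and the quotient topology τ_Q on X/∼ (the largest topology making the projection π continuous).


X/∼ = {[31=34], [32], [33], [35]}; |τ_Q| = 5.

Equivalence classes: [31=34], [32], [33], [35].
Quotient map π: X → X/∼ sends 31 ↦ [31=34], 32 ↦ [32], 33 ↦ [33], 34 ↦ [31=34], 35 ↦ [35].
For each subset V ⊆ X/∼, compute π^{-1}(V) ⊆ X and check whether π^{-1}(V) ∈ τ. V is open in τ_Q iff π^{-1}(V) ∈ τ.
  V = {}: π^{-1}(V) = ∅ ∈ τ ✓.
  V = {[31=34]}: π^{-1}(V) = {31, 34} ∉ τ ✗.
  V = {[32]}: π^{-1}(V) = {32} ∉ τ ✗.
  V = {[31=34], [32]}: π^{-1}(V) = {31, 32, 34} ∉ τ ✗.
  V = {[33]}: π^{-1}(V) = {33} ∉ τ ✗.
  V = {[31=34], [33]}: π^{-1}(V) = {31, 33, 34} ∉ τ ✗.
  V = {[32], [33]}: π^{-1}(V) = {32, 33} ∉ τ ✗.
  V = {[31=34], [32], [33]}: π^{-1}(V) = {31, 32, 33, 34} ∉ τ ✗.
  V = {[35]}: π^{-1}(V) = {35} ∉ τ ✗.
  V = {[31=34], [35]}: π^{-1}(V) = {31, 34, 35} ∉ τ ✗.
  V = {[32], [35]}: π^{-1}(V) = {32, 35} ∉ τ ✗.
  V = {[31=34], [32], [35]}: π^{-1}(V) = {31, 32, 34, 35} ∉ τ ✗.
  V = {[33], [35]}: π^{-1}(V) = {33, 35} ∈ τ ✓.
  V = {[31=34], [33], [35]}: π^{-1}(V) = {31, 33, 34, 35} ∈ τ ✓.
  V = {[32], [33], [35]}: π^{-1}(V) = {32, 33, 35} ∈ τ ✓.
  V = {[31=34], [32], [33], [35]}: π^{-1}(V) = {31, 32, 33, 34, 35} ∈ τ ✓.
Open sets in the quotient: τ_Q = {{}, {[33], [35]}, {[31=34], [33], [35]}, {[32], [33], [35]}, {[31=34], [32], [33], [35]}} (5 elements).


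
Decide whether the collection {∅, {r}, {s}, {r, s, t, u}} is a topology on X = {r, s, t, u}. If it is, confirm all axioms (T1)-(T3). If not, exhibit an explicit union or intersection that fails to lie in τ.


τ is NOT a topology on X.

Axiom (T1): ∅ ∈ τ? Yes; X ∈ τ? Yes.
Axiom (T2/T3): check pairwise unions and intersections of members of τ.
Counterexample for (T2): {r} ∪ {s} = {r, s} ∉ τ. Therefore τ is NOT a topology.


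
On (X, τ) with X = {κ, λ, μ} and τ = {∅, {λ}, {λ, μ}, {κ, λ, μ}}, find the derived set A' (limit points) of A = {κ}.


A' = ∅

For each x ∈ X, list the open sets U ∈ τ with x ∈ U, then check whether U ∩ (A ∖ {x}) ≠ ∅ for every such U.
  x = κ: open {κ, λ, μ} ∋ x has {κ, λ, μ} ∩ (A ∖ {κ}) = ∅, so x is NOT a limit point.
  x = λ: open {λ} ∋ x has {λ} ∩ (A ∖ {λ}) = ∅, so x is NOT a limit point.
  x = μ: open {λ, μ} ∋ x has {λ, μ} ∩ (A ∖ {μ}) = ∅, so x is NOT a limit point.
Collecting: A' = ∅.


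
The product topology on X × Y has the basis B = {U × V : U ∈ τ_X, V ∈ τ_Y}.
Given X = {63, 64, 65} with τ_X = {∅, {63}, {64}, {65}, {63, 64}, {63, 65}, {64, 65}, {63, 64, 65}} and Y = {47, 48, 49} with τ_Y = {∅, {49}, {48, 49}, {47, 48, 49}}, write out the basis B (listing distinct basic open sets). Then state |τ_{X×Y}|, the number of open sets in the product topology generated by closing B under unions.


Basis B = {∅ × ∅, {63} × {49}, {64} × {49}, {65} × {49}, {63} × {48, 49}, {63, 64} × {49}, {63, 65} × {49}, {64} × {48, 49}, {64, 65} × {49}, {65} × {48, 49}, {63} × {47, 48, 49}, {63, 64, 65} × {49}, {64} × {47, 48, 49}, {65} × {47, 48, 49}, {63, 64} × {48, 49}, {63, 65} × {48, 49}, {64, 65} × {48, 49}, {63, 64} × {47, 48, 49}, {63, 65} × {47, 48, 49}, {63, 64, 65} × {48, 49}, {64, 65} × {47, 48, 49}, {63, 64, 65} × {47, 48, 49}}; |τ_{X×Y}| = 64.

Enumerate products U × V with U ∈ τ_X, V ∈ τ_Y (deduplicated):
  ∅ × ∅ = {} (∅)
  {63} × {49} = {(63,49)}
  {64} × {49} = {(64,49)}
  {65} × {49} = {(65,49)}
  {63} × {48, 49} = {(63,48), (63,49)}
  {63, 64} × {49} = {(63,49), (64,49)}
  {63, 65} × {49} = {(63,49), (65,49)}
  {64} × {48, 49} = {(64,48), (64,49)}
  {64, 65} × {49} = {(64,49), (65,49)}
  {65} × {48, 49} = {(65,48), (65,49)}
  {63} × {47, 48, 49} = {(63,47), (63,48), (63,49)}
  {63, 64, 65} × {49} = {(63,49), (64,49), (65,49)}
  {64} × {47, 48, 49} = {(64,47), (64,48), (64,49)}
  {65} × {47, 48, 49} = {(65,47), (65,48), (65,49)}
  {63, 64} × {48, 49} = {(63,48), (63,49), (64,48), (64,49)}
  {63, 65} × {48, 49} = {(63,48), (63,49), (65,48), (65,49)}
  {64, 65} × {48, 49} = {(64,48), (64,49), (65,48), (65,49)}
  {63, 64} × {47, 48, 49} = {(63,47), (63,48), (63,49), (64,47), (64,48), (64,49)}
  {63, 65} × {47, 48, 49} = {(63,47), (63,48), (63,49), (65,47), (65,48), (65,49)}
  {63, 64, 65} × {48, 49} = {(63,48), (63,49), (64,48), (64,49), (65,48), (65,49)}
  {64, 65} × {47, 48, 49} = {(64,47), (64,48), (64,49), (65,47), (65,48), (65,49)}
  {63, 64, 65} × {47, 48, 49} = {(63,47), (63,48), (63,49), (64,47), (64,48), (64,49), (65,47), (65,48), (65,49)}
These 22 distinct sets form the basis B.
Close under arbitrary unions to get τ_{X×Y}; counting gives |τ_{X×Y}| = 64.


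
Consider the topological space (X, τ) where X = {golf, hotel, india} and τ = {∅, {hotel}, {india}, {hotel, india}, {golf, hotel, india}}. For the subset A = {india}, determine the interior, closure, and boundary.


int(A) = {india}, cl(A) = {golf, india}, ∂A = {golf}.

Closed sets in (X, τ) are complements of opens:
  closed(X, τ) = {∅, {golf}, {golf, hotel}, {golf, india}, {golf, hotel, india}}.
int(A) = ⋃ {U ∈ τ : U ⊆ A}. Opens contained in A: ∅, {india}.
Taking the union of these: int(A) = {india}.
cl(A) = ⋂ {C closed : A ⊆ C}. Closed sets containing A: {golf, india}, {golf, hotel, india}.
Intersecting these: cl(A) = {golf, india}.
∂A = cl(A) ∖ int(A) = {golf, india} ∖ {india} = {golf}.


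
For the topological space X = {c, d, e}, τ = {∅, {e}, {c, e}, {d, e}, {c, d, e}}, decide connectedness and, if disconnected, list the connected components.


(X, τ) is connected.

Find clopen sets (U ∈ τ with X ∖ U ∈ τ):
  U = ∅, X ∖ U = {c, d, e} — both open, so U is clopen.
  U = {c, d, e}, X ∖ U = ∅ — both open, so U is clopen.
Only trivial clopens (∅ and X) exist, so (X, τ) is connected.
Compute connected components by grouping points that agree on all clopens:
  component: {c, d, e}


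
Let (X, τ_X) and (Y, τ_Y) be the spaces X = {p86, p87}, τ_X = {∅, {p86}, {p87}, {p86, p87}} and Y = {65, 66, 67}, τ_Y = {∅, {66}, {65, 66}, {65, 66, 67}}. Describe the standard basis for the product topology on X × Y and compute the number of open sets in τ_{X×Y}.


Basis B = {∅ × ∅, {p86} × {66}, {p87} × {66}, {p86} × {65, 66}, {p86, p87} × {66}, {p87} × {65, 66}, {p86} × {65, 66, 67}, {p87} × {65, 66, 67}, {p86, p87} × {65, 66}, {p86, p87} × {65, 66, 67}}; |τ_{X×Y}| = 16.

Enumerate products U × V with U ∈ τ_X, V ∈ τ_Y (deduplicated):
  ∅ × ∅ = {} (∅)
  {p86} × {66} = {(p86,66)}
  {p87} × {66} = {(p87,66)}
  {p86} × {65, 66} = {(p86,65), (p86,66)}
  {p86, p87} × {66} = {(p86,66), (p87,66)}
  {p87} × {65, 66} = {(p87,65), (p87,66)}
  {p86} × {65, 66, 67} = {(p86,65), (p86,66), (p86,67)}
  {p87} × {65, 66, 67} = {(p87,65), (p87,66), (p87,67)}
  {p86, p87} × {65, 66} = {(p86,65), (p86,66), (p87,65), (p87,66)}
  {p86, p87} × {65, 66, 67} = {(p86,65), (p86,66), (p86,67), (p87,65), (p87,66), (p87,67)}
These 10 distinct sets form the basis B.
Close under arbitrary unions to get τ_{X×Y}; counting gives |τ_{X×Y}| = 16.


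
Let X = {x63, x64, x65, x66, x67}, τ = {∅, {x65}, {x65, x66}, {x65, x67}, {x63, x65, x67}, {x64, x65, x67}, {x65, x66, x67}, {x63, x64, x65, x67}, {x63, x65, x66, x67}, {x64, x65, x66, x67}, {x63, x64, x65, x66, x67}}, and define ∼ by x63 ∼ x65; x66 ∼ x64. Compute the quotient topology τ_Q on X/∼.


X/∼ = {[x63=x65], [x64=x66], [x67]}; |τ_Q| = 3.

Equivalence classes: [x63=x65], [x64=x66], [x67].
Quotient map π: X → X/∼ sends x63 ↦ [x63=x65], x64 ↦ [x64=x66], x65 ↦ [x63=x65], x66 ↦ [x64=x66], x67 ↦ [x67].
For each subset V ⊆ X/∼, compute π^{-1}(V) ⊆ X and check whether π^{-1}(V) ∈ τ. V is open in τ_Q iff π^{-1}(V) ∈ τ.
  V = {}: π^{-1}(V) = ∅ ∈ τ ✓.
  V = {[x63=x65]}: π^{-1}(V) = {x63, x65} ∉ τ ✗.
  V = {[x64=x66]}: π^{-1}(V) = {x64, x66} ∉ τ ✗.
  V = {[x63=x65], [x64=x66]}: π^{-1}(V) = {x63, x64, x65, x66} ∉ τ ✗.
  V = {[x67]}: π^{-1}(V) = {x67} ∉ τ ✗.
  V = {[x63=x65], [x67]}: π^{-1}(V) = {x63, x65, x67} ∈ τ ✓.
  V = {[x64=x66], [x67]}: π^{-1}(V) = {x64, x66, x67} ∉ τ ✗.
  V = {[x63=x65], [x64=x66], [x67]}: π^{-1}(V) = {x63, x64, x65, x66, x67} ∈ τ ✓.
Open sets in the quotient: τ_Q = {{}, {[x63=x65], [x67]}, {[x63=x65], [x64=x66], [x67]}} (3 elements).
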